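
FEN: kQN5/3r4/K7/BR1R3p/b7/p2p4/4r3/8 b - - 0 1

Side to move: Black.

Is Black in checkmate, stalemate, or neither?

Black to move; black king on a8.
In check: yes, from the white queen on b8.
King squares — a7: attacked by Ka6; b7: attacked by Rb5; b8: attacked by Rb5.
Legal moves for Black: none.
In check with no legal moves → checkmate.

checkmate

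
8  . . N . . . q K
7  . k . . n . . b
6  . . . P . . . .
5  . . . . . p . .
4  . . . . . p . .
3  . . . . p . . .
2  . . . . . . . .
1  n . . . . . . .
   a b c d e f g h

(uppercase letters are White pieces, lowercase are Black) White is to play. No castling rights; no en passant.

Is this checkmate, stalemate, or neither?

White to move; white king on h8.
In check: yes, from the black queen on g8.
King squares — g7: attacked by Qg8; h7: attacked by Qg8; g8: attacked by Ne7.
Legal moves for White: none.
In check with no legal moves → checkmate.

checkmate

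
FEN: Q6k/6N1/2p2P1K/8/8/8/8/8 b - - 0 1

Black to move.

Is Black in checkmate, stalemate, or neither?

Black to move; black king on h8.
In check: yes, from the white queen on a8.
King squares — g7: attacked by Pf6; h7: attacked by Kh6; g8: attacked by Qa8.
Legal moves for Black: none.
In check with no legal moves → checkmate.

checkmate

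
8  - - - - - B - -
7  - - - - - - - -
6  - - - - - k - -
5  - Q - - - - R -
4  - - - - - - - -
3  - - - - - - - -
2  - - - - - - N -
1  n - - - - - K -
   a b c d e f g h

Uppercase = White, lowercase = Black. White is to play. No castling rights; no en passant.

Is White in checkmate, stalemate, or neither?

neither

White to move; white king on g1.
In check: no.
Legal moves for White include: Bg7+, Be7+, Bh6, Bd6, Bc5, Bb4, Ba3, Rg8, Rg7, Rg6+, Rh5, Rf5+, Re5, Rd5, Rc5, Rg4, Rg3, Qe8, ... (list truncated; more exist).
White has legal moves and is not in check → neither.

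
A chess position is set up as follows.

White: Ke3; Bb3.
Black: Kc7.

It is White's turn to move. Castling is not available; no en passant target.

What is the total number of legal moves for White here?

17

White to move; king on e3.
In check: no.
Legal moves: Kf4, Ke4, Kd4, Kf3, Kd3, Kf2, Ke2, Kd2, Bg8, Bf7, Be6, Bd5, Bc4, Ba4, Bc2, Ba2, Bd1.
Count: 17.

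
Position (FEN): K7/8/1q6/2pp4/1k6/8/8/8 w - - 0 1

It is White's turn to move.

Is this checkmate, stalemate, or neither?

stalemate

White to move; white king on a8.
In check: no.
King squares — a7: attacked by Qb6; b7: attacked by Qb6; b8: attacked by Qb6.
Legal moves for White: none.
Not in check and no legal moves → stalemate.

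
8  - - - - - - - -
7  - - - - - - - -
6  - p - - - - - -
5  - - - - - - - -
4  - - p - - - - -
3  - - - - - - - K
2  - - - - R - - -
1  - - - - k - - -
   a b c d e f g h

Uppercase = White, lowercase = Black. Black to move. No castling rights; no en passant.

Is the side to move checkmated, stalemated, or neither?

neither

Black to move; black king on e1.
In check: yes, from the white rook on e2.
King squares — d1: available; f1: available; d2: attacked by Re2; e2: available; f2: attacked by Re2.
Legal moves for Black: Kxe2, Kf1, Kd1.
Black is in check but has 3 legal moves → neither.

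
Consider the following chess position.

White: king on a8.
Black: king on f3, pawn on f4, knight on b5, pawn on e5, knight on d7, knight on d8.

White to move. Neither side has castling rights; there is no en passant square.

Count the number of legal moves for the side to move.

0

White to move; king on a8.
In check: no.
Legal moves: none.
Count: 0.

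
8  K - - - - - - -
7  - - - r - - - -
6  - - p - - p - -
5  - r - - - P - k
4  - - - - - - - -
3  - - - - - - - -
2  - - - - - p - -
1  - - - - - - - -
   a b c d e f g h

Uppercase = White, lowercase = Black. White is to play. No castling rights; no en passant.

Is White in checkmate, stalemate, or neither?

White to move; white king on a8.
In check: no.
King squares — a7: attacked by Rd7; b7: attacked by Rb5; b8: attacked by Rb5.
Legal moves for White: none.
Not in check and no legal moves → stalemate.

stalemate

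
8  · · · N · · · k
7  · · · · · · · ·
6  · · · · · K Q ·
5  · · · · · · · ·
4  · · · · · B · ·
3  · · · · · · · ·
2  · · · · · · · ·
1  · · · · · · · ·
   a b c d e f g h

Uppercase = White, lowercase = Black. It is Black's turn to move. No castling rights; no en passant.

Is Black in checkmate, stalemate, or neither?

stalemate

Black to move; black king on h8.
In check: no.
King squares — g7: attacked by Kf6; h7: attacked by Qg6; g8: attacked by Qg6.
Legal moves for Black: none.
Not in check and no legal moves → stalemate.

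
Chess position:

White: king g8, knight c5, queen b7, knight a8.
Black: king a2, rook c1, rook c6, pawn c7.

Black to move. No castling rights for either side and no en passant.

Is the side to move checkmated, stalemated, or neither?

neither

Black to move; black king on a2.
In check: no.
Legal moves for Black include: Rh6, Rg6+, Rf6, Re6, Rd6, Rb6, Ra6, R6xc5, Ka3, Ka1, R1xc5, Rc4, Rc3, Rc2, Rh1, Rg1+, Rf1, Re1, ... (list truncated; more exist).
Black has legal moves and is not in check → neither.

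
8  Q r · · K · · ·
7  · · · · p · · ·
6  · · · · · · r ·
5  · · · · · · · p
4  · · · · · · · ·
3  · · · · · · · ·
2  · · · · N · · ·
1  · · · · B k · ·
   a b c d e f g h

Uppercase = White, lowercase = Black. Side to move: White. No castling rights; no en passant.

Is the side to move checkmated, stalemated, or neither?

neither

White to move; white king on e8.
In check: yes, from the black rook on b8.
Legal moves for White: Kf7, Kxe7, Kd7, Qxb8.
White is in check but has 4 legal moves → neither.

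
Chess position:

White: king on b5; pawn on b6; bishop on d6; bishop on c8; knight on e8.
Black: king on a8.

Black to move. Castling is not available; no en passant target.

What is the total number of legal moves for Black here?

Black to move; king on a8.
In check: no.
Legal moves: none.
Count: 0.

0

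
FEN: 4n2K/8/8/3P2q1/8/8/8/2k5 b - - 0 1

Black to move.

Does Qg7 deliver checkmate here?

yes

After Qg7: white king on h8; in check: yes, from the black queen on g7.
King squares — g7: attacked by Ne8; h7: attacked by Qg7; g8: attacked by Qg7.
White has no legal moves → checkmate.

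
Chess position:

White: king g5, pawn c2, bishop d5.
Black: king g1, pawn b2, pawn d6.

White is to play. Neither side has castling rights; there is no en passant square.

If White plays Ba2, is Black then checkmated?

After Ba2: black king on g1; in check: no.
Black is not in check, so this cannot be checkmate.

no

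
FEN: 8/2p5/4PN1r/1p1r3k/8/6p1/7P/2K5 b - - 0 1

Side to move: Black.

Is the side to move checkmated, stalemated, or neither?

neither

Black to move; black king on h5.
In check: yes, from the white knight on f6.
King squares — g4: attacked by Nf6; h4: available; g5: available; g6: available; h6: own rook.
Legal moves for Black: Kg6, Kg5, Kh4, Rxf6.
Black is in check but has 4 legal moves → neither.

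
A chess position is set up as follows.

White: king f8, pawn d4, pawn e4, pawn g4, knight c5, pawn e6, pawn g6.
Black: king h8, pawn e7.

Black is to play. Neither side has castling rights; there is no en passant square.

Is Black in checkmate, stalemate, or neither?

stalemate

Black to move; black king on h8.
In check: no.
King squares — g7: attacked by Kf8; h7: attacked by Pg6; g8: attacked by Kf8.
Legal moves for Black: none.
Not in check and no legal moves → stalemate.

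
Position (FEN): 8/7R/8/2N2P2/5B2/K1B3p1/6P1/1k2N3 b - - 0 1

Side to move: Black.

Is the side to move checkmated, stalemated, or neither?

Black to move; black king on b1.
In check: no.
King squares — a1: attacked by Bc3; c1: attacked by Bf4; a2: attacked by Ka3; b2: attacked by Ka3; c2: attacked by Ne1.
Legal moves for Black: none.
Not in check and no legal moves → stalemate.

stalemate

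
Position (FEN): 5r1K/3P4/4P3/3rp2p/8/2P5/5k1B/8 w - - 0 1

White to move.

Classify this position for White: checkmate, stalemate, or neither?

neither

White to move; white king on h8.
In check: yes, from the black rook on f8.
King squares — g7: available; h7: available; g8: attacked by Rf8.
Legal moves for White: Kh7, Kg7.
White is in check but has 2 legal moves → neither.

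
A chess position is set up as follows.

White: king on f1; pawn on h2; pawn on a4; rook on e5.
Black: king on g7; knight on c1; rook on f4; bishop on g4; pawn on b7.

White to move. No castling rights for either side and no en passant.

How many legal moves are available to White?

3

White to move; king on f1.
In check: yes, from the black rook on f4.
Legal moves: Kg2, Kg1, Ke1.
Count: 3.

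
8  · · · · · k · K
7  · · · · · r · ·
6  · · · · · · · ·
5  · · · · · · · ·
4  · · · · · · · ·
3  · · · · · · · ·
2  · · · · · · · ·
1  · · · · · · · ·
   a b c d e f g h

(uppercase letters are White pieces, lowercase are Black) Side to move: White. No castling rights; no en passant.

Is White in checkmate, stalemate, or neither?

White to move; white king on h8.
In check: no.
King squares — g7: attacked by Rf7; h7: attacked by Rf7; g8: attacked by Kf8.
Legal moves for White: none.
Not in check and no legal moves → stalemate.

stalemate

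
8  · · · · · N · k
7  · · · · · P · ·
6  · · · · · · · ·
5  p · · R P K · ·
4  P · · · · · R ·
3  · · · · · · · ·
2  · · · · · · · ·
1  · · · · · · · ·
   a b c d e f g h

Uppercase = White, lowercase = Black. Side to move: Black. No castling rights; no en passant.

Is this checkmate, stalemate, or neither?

Black to move; black king on h8.
In check: no.
King squares — g7: attacked by Rg4; h7: attacked by Nf8; g8: attacked by Rg4.
Legal moves for Black: none.
Not in check and no legal moves → stalemate.

stalemate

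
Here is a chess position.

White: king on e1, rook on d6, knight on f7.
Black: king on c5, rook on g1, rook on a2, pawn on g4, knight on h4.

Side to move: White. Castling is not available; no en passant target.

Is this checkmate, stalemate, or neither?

checkmate

White to move; white king on e1.
In check: yes, from the black rook on g1.
King squares — d1: attacked by Rg1; f1: attacked by Rg1; d2: attacked by Ra2; e2: attacked by Ra2; f2: attacked by Ra2.
Legal moves for White: none.
In check with no legal moves → checkmate.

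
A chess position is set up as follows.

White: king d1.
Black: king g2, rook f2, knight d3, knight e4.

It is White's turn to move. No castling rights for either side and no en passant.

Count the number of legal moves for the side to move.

0

White to move; king on d1.
In check: no.
Legal moves: none.
Count: 0.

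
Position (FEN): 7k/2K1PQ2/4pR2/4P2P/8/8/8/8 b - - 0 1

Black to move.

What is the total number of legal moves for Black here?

0

Black to move; king on h8.
In check: no.
Legal moves: none.
Count: 0.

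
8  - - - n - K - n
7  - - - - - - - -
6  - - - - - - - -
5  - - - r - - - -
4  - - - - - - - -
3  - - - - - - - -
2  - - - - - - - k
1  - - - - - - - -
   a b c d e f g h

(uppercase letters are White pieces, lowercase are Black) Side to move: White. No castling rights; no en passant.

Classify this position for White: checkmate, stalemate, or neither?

neither

White to move; white king on f8.
In check: no.
Legal moves for White: Kg8, Ke8, Kg7, Ke7.
White has 4 legal moves and is not in check → neither.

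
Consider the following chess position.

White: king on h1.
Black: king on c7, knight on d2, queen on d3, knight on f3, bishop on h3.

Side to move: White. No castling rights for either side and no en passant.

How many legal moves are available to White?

0

White to move; king on h1.
In check: no.
Legal moves: none.
Count: 0.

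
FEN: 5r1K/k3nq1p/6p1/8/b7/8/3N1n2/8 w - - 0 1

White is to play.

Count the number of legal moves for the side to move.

0

White to move; king on h8.
In check: yes, from the black rook on f8.
Legal moves: none.
Count: 0.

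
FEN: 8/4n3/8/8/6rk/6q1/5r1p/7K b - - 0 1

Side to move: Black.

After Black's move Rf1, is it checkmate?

After Rf1: white king on h1; in check: yes, from the black rook on f1.
King squares — g1: attacked by Rf1; g2: attacked by Qg3; h2: attacked by Qg3.
White has no legal moves → checkmate.

yes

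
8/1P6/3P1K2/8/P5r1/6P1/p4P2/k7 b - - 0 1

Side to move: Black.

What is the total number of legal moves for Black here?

Black to move; king on a1.
In check: no.
Legal moves: Rg8, Rg7, Rg6+, Rg5, Rh4, Rf4+, Re4, Rd4, Rc4, Rb4, Rxa4, Rxg3, Kb2, Kb1.
Count: 14.

14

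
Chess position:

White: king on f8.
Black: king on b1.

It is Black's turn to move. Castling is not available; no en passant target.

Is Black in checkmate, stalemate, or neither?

neither

Black to move; black king on b1.
In check: no.
Legal moves for Black: Kc2, Kb2, Ka2, Kc1, Ka1.
Black has 5 legal moves and is not in check → neither.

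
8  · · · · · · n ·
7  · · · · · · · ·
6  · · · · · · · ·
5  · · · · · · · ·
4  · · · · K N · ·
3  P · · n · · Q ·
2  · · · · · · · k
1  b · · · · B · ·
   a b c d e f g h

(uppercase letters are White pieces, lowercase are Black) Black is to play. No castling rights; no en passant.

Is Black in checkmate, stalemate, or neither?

neither

Black to move; black king on h2.
In check: yes, from the white queen on g3.
King squares — g1: attacked by Qg3; h1: available; g2: attacked by Bf1; g3: available; h3: attacked by Bf1.
Legal moves for Black: Kxg3, Kh1.
Black is in check but has 2 legal moves → neither.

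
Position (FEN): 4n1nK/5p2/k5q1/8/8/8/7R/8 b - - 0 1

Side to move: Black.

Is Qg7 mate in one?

After Qg7: white king on h8; in check: yes, from the black queen on g7.
King squares — g7: attacked by Ne8; h7: attacked by Qg7; g8: attacked by Qg7.
White has no legal moves → checkmate.

yes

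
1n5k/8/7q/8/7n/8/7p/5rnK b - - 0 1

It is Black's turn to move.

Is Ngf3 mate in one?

yes

After Ngf3: white king on h1; in check: yes, from the black rook on f1.
King squares — g1: attacked by Rf1; g2: attacked by Nh4; h2: attacked by Nf3.
White has no legal moves → checkmate.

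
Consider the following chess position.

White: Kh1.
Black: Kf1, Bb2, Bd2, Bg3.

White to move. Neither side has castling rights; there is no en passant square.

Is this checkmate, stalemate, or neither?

White to move; white king on h1.
In check: no.
King squares — g1: attacked by Kf1; g2: attacked by Kf1; h2: attacked by Bg3.
Legal moves for White: none.
Not in check and no legal moves → stalemate.

stalemate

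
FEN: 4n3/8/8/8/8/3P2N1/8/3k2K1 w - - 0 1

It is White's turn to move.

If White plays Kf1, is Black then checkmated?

After Kf1: black king on d1; in check: no.
Black is not in check, so this cannot be checkmate.

no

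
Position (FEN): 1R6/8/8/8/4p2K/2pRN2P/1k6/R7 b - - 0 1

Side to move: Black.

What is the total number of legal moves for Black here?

Black to move; king on b2.
In check: yes, from the white rook on b8.
Legal moves: Kxa1.
Count: 1.

1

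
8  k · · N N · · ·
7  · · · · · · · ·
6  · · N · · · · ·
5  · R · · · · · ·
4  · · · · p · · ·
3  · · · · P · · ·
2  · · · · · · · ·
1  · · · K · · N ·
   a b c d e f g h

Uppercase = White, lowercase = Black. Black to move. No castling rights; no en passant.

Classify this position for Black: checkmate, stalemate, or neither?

stalemate

Black to move; black king on a8.
In check: no.
King squares — a7: attacked by Nc6; b7: attacked by Rb5; b8: attacked by Rb5.
Legal moves for Black: none.
Not in check and no legal moves → stalemate.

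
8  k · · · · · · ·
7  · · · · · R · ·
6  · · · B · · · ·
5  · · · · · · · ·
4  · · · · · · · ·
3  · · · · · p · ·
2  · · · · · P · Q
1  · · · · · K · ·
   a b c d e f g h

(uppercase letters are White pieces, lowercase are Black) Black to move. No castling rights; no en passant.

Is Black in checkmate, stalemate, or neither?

Black to move; black king on a8.
In check: no.
King squares — a7: attacked by Rf7; b7: attacked by Rf7; b8: attacked by Bd6.
Legal moves for Black: none.
Not in check and no legal moves → stalemate.

stalemate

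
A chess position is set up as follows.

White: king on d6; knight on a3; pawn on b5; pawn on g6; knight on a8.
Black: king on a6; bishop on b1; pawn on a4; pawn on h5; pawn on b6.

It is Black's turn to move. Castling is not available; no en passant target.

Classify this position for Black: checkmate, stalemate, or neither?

neither

Black to move; black king on a6.
In check: yes, from the white pawn on b5.
King squares — a5: available; b5: attacked by Na3; b6: own pawn; a7: available; b7: available.
Legal moves for Black: Kb7, Ka7, Ka5.
Black is in check but has 3 legal moves → neither.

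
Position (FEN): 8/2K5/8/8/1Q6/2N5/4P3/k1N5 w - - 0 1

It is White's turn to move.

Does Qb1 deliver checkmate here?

yes

After Qb1: black king on a1; in check: yes, from the white queen on b1.
King squares — b1: attacked by Nc3; a2: attacked by Qb1; b2: attacked by Qb1.
Black has no legal moves → checkmate.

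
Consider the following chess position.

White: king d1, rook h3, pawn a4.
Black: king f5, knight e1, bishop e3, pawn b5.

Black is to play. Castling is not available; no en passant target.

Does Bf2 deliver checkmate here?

After Bf2: white king on d1; in check: no.
White is not in check, so this cannot be checkmate.

no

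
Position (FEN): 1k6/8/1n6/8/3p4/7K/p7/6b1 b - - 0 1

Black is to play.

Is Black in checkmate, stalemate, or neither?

neither

Black to move; black king on b8.
In check: no.
Legal moves for Black include: Kc8, Ka8, Kc7, Kb7, Ka7, Nc8, Na8, Nd7, Nd5, Nc4, Na4, Be3, Bh2, Bf2, d3, a1=Q, a1=R, a1=B, ... (list truncated; more exist).
Black has legal moves and is not in check → neither.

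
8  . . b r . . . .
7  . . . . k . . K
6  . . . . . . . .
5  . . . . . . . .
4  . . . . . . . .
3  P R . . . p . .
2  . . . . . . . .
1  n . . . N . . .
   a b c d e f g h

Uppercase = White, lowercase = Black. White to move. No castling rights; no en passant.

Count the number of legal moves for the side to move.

19

White to move; king on h7.
In check: no.
Legal moves: Kg7, Kh6, Kg6, Rb8, Rb7+, Rb6, Rb5, Rb4, Rxf3, Re3+, Rd3, Rc3, Rb2, Rb1, Nxf3, Nd3, Ng2, Nc2, a4.
Count: 19.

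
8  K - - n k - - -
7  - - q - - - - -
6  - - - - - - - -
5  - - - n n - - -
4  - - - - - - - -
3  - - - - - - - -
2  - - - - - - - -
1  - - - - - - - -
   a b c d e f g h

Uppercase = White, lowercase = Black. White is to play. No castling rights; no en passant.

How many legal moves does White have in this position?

0

White to move; king on a8.
In check: no.
Legal moves: none.
Count: 0.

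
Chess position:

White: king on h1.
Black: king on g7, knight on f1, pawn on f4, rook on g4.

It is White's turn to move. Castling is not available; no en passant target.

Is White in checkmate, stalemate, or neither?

stalemate

White to move; white king on h1.
In check: no.
King squares — g1: attacked by Rg4; g2: attacked by Rg4; h2: attacked by Nf1.
Legal moves for White: none.
Not in check and no legal moves → stalemate.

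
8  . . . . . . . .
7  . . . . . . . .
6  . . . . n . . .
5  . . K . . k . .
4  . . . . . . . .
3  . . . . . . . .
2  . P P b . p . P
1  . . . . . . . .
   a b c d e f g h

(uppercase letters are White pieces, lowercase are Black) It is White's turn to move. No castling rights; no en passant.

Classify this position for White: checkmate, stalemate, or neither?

White to move; white king on c5.
In check: yes, from the black knight on e6.
King squares — b4: attacked by Bd2; c4: available; d4: attacked by Ne6; b5: available; d5: available; b6: available; c6: available; d6: available.
Legal moves for White: Kd6, Kc6, Kb6, Kd5, Kb5, Kc4.
White is in check but has 6 legal moves → neither.

neither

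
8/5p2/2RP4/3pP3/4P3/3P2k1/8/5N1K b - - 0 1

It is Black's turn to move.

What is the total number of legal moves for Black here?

6

Black to move; king on g3.
In check: yes, from the white knight on f1.
Legal moves: Kh4, Kg4, Kf4, Kh3, Kf3, Kf2.
Count: 6.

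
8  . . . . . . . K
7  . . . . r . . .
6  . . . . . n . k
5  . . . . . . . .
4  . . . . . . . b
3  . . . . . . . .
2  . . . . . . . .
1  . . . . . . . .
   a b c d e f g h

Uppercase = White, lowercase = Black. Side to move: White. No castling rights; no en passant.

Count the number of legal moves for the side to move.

0

White to move; king on h8.
In check: no.
Legal moves: none.
Count: 0.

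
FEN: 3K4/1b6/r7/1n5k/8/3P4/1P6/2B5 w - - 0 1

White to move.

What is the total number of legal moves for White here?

White to move; king on d8.
In check: no.
Legal moves: Ke8, Ke7, Kd7, Bh6, Bg5, Bf4, Be3, Bd2, d4, b3, b4.
Count: 11.

11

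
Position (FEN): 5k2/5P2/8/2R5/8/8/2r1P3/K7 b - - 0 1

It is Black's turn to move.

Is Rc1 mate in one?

After Rc1: white king on a1; in check: yes, from the black rook on c1.
White has 3 legal replies: Kb2, Ka2, Rxc1.
In check but a legal move exists → not checkmate.

no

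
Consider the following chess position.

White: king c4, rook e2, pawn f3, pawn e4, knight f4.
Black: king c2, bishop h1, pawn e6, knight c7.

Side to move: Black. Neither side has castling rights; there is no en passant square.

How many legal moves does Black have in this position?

Black to move; king on c2.
In check: yes, from the white rook on e2.
Legal moves: Kd1, Kc1, Kb1.
Count: 3.

3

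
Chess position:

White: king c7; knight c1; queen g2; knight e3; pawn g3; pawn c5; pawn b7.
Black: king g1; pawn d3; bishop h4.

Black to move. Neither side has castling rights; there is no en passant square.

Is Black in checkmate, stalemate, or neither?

checkmate

Black to move; black king on g1.
In check: yes, from the white queen on g2.
King squares — f1: attacked by Qg2; h1: attacked by Qg2; f2: attacked by Qg2; g2: attacked by Ne3; h2: attacked by Qg2.
Legal moves for Black: none.
In check with no legal moves → checkmate.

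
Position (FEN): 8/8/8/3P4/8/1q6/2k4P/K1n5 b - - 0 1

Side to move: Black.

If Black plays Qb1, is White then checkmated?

yes

After Qb1: white king on a1; in check: yes, from the black queen on b1.
King squares — b1: attacked by Kc2; a2: attacked by Qb1; b2: attacked by Qb1.
White has no legal moves → checkmate.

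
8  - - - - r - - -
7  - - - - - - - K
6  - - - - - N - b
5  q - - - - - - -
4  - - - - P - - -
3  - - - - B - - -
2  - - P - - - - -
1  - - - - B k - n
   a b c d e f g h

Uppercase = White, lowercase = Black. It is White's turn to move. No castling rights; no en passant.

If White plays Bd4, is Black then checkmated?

After Bd4: black king on f1; in check: no.
Black is not in check, so this cannot be checkmate.

no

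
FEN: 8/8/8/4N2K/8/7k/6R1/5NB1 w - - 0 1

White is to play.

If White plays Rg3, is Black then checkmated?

yes

After Rg3: black king on h3; in check: yes, from the white rook on g3.
King squares — g2: attacked by Rg3; h2: attacked by Nf1; g3: attacked by Nf1; g4: attacked by Rg3; h4: attacked by Kh5.
Black has no legal moves → checkmate.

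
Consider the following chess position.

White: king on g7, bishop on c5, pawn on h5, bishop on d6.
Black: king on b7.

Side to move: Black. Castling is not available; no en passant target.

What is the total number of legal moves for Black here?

4

Black to move; king on b7.
In check: no.
Legal moves: Kc8, Ka8, Kc6, Ka6.
Count: 4.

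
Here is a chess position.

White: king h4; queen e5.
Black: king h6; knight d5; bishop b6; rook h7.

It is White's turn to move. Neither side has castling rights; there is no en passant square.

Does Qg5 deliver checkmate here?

After Qg5: black king on h6; in check: yes, from the white queen on g5.
King squares — g5: attacked by Kh4; h5: attacked by Kh4; g6: attacked by Qg5; g7: attacked by Qg5; h7: own rook.
Black has no legal moves → checkmate.

yes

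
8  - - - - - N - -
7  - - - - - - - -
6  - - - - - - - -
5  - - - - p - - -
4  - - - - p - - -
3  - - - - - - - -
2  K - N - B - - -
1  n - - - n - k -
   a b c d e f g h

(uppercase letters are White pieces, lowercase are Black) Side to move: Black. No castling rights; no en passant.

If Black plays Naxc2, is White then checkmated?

no

After Naxc2: white king on a2; in check: no.
White is not in check, so this cannot be checkmate.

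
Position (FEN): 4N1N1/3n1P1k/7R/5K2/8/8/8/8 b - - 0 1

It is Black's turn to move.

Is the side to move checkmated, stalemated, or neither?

checkmate

Black to move; black king on h7.
In check: yes, from the white rook on h6.
King squares — g6: attacked by Kf5; h6: attacked by Ng8; g7: attacked by Ne8; g8: attacked by Pf7; h8: attacked by Rh6.
Legal moves for Black: none.
In check with no legal moves → checkmate.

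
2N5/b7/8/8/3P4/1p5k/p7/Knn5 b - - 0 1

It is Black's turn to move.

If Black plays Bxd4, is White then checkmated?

yes

After Bxd4: white king on a1; in check: yes, from the black bishop on d4.
King squares — b1: attacked by Pa2; a2: attacked by Nc1; b2: attacked by Bd4.
White has no legal moves → checkmate.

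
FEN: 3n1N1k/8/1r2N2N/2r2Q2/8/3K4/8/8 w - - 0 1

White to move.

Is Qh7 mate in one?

yes

After Qh7: black king on h8; in check: yes, from the white queen on h7.
King squares — g7: attacked by Ne6; h7: attacked by Nf8; g8: attacked by Nh6.
Black has no legal moves → checkmate.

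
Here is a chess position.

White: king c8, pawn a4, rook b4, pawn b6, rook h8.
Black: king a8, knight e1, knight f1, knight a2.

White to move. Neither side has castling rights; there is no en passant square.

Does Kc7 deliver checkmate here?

yes

After Kc7: black king on a8; in check: yes, from the white rook on h8.
King squares — a7: attacked by Pb6; b7: attacked by Kc7; b8: attacked by Kc7.
Black has no legal moves → checkmate.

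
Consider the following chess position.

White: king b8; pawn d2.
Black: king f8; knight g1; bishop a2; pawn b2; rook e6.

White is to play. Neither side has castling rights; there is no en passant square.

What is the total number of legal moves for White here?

White to move; king on b8.
In check: no.
Legal moves: Kc8, Ka8, Kc7, Kb7, Ka7, d3, d4.
Count: 7.

7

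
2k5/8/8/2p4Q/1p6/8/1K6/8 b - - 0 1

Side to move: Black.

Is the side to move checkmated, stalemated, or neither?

Black to move; black king on c8.
In check: no.
Legal moves for Black: Kd8, Kb8, Kd7, Kc7, Kb7, c4, b3.
Black has 7 legal moves and is not in check → neither.

neither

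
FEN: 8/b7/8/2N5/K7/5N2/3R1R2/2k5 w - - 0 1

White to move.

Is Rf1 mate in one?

After Rf1: black king on c1; in check: yes, from the white rook on f1.
King squares — b1: attacked by Rf1; d1: attacked by Rf1; b2: attacked by Rd2; c2: attacked by Rd2; d2: attacked by Nf3.
Black has no legal moves → checkmate.

yes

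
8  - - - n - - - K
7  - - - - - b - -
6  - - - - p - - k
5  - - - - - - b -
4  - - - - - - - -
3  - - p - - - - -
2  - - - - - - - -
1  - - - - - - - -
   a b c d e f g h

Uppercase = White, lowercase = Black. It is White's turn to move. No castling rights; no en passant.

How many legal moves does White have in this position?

White to move; king on h8.
In check: no.
Legal moves: none.
Count: 0.

0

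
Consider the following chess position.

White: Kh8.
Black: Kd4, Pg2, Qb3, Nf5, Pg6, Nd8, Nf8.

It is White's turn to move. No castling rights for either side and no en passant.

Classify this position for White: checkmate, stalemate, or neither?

White to move; white king on h8.
In check: no.
King squares — g7: attacked by Nf5; h7: attacked by Nf8; g8: attacked by Qb3.
Legal moves for White: none.
Not in check and no legal moves → stalemate.

stalemate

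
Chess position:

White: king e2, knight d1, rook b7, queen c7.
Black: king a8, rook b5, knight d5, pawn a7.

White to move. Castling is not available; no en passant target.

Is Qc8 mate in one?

After Qc8: black king on a8; in check: yes, from the white queen on c8.
King squares — a7: own pawn; b7: attacked by Qc8; b8: attacked by Rb7.
Black has no legal moves → checkmate.

yes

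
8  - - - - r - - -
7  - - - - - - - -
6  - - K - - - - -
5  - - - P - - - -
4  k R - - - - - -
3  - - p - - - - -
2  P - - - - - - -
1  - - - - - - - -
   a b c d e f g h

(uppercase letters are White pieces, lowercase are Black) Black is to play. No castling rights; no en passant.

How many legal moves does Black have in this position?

Black to move; king on a4.
In check: yes, from the white rook on b4.
Legal moves: Ka5, Kxb4, Ka3.
Count: 3.

3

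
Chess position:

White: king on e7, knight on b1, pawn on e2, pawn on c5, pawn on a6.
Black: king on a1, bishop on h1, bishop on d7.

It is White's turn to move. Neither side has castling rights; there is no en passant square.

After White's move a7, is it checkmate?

no

After a7: black king on a1; in check: no.
Black is not in check, so this cannot be checkmate.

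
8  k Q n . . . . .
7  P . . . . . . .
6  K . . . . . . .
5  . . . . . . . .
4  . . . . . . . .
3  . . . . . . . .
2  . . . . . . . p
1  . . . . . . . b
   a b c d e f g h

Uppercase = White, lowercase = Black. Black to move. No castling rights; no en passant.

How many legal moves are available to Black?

Black to move; king on a8.
In check: yes, from the white queen on b8.
Legal moves: none.
Count: 0.

0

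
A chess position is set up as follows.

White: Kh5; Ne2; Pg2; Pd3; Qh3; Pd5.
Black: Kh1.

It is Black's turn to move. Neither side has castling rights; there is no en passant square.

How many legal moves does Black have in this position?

0

Black to move; king on h1.
In check: yes, from the white queen on h3.
Legal moves: none.
Count: 0.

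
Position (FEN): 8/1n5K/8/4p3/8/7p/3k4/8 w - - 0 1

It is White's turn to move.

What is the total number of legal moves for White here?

5

White to move; king on h7.
In check: no.
Legal moves: Kh8, Kg8, Kg7, Kh6, Kg6.
Count: 5.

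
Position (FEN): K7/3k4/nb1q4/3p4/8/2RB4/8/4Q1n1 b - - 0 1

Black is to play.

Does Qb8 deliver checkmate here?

After Qb8: white king on a8; in check: yes, from the black queen on b8.
King squares — a7: attacked by Bb6; b7: attacked by Qb8; b8: attacked by Na6.
White has no legal moves → checkmate.

yes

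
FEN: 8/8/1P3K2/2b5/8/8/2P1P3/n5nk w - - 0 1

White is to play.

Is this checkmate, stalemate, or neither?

White to move; white king on f6.
In check: no.
Legal moves for White: Kg7, Kf7, Kg6, Ke6, Kg5, Kf5, Ke5, b7, e3, c3, e4, c4.
White has 12 legal moves and is not in check → neither.

neither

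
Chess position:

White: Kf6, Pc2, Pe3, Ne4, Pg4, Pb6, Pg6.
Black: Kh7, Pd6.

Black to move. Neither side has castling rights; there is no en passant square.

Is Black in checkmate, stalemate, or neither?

Black to move; black king on h7.
In check: yes, from the white pawn on g6.
King squares — g6: attacked by Kf6; h6: available; g7: attacked by Kf6; g8: available; h8: available.
Legal moves for Black: Kh8, Kg8, Kh6.
Black is in check but has 3 legal moves → neither.

neither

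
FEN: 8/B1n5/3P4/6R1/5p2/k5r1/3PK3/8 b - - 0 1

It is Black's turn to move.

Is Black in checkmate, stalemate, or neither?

neither

Black to move; black king on a3.
In check: no.
Legal moves for Black include: Ne8, Na8, Ne6, Na6, Nd5, Nb5, Rxg5, Rg4, Rh3, Rf3, Re3+, Rd3, Rc3, Rb3, Rg2+, Rg1, Kb4, Ka4, ... (list truncated; more exist).
Black has legal moves and is not in check → neither.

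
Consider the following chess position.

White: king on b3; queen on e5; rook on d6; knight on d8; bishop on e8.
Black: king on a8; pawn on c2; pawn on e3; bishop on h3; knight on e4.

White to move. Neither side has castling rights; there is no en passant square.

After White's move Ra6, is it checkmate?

After Ra6: black king on a8; in check: yes, from the white rook on a6.
King squares — a7: attacked by Ra6; b7: attacked by Nd8; b8: attacked by Qe5.
Black has no legal moves → checkmate.

yes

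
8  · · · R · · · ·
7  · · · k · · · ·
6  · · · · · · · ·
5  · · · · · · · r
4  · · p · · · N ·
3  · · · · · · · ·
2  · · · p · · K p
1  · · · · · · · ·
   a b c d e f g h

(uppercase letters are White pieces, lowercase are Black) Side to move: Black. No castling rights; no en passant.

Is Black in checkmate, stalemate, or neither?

neither

Black to move; black king on d7.
In check: yes, from the white rook on d8.
King squares — c6: available; d6: attacked by Rd8; e6: available; c7: available; e7: available; c8: attacked by Rd8; d8: available; e8: attacked by Rd8.
Legal moves for Black: Kxd8, Ke7, Kc7, Ke6, Kc6.
Black is in check but has 5 legal moves → neither.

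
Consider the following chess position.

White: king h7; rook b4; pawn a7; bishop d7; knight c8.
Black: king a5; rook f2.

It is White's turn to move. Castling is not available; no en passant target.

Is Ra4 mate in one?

After Ra4: black king on a5; in check: yes, from the white rook on a4.
King squares — a4: attacked by Bd7; b4: attacked by Ra4; b5: attacked by Bd7; a6: attacked by Ra4; b6: attacked by Nc8.
Black has no legal moves → checkmate.

yes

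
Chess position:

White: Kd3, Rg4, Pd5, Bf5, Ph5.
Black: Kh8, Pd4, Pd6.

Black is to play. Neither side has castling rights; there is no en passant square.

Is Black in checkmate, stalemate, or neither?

Black to move; black king on h8.
In check: no.
King squares — g7: attacked by Rg4; h7: attacked by Bf5; g8: attacked by Rg4.
Legal moves for Black: none.
Not in check and no legal moves → stalemate.

stalemate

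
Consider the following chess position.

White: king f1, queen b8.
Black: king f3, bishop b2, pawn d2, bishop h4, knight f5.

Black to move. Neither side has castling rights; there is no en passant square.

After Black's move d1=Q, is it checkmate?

yes

After d1=Q: white king on f1; in check: yes, from the black queen on d1.
King squares — e1: attacked by Qd1; g1: attacked by Qd1; e2: attacked by Qd1; f2: attacked by Kf3; g2: attacked by Kf3.
White has no legal moves → checkmate.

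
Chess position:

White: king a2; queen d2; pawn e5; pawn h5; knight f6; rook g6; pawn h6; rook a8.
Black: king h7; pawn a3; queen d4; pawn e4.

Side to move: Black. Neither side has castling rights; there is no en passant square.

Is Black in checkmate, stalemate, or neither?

Black to move; black king on h7.
In check: yes, from the white knight on f6.
King squares — g6: attacked by Ph5; h6: attacked by Qd2; g7: attacked by Rg6; g8: attacked by Nf6; h8: attacked by Ra8.
Legal moves for Black: none.
In check with no legal moves → checkmate.

checkmate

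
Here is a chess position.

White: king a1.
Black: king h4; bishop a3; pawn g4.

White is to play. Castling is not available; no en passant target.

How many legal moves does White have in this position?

2

White to move; king on a1.
In check: no.
Legal moves: Ka2, Kb1.
Count: 2.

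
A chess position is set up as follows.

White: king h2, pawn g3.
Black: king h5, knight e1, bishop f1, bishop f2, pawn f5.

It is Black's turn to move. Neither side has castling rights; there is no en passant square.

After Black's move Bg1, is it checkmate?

no

After Bg1: white king on h2; in check: yes, from the black bishop on g1.
White has 2 legal replies: Kh1, Kxg1.
In check but a legal move exists → not checkmate.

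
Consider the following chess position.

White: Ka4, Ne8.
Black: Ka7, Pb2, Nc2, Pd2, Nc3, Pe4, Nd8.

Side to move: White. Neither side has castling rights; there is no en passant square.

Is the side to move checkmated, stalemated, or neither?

neither

White to move; white king on a4.
In check: yes, from the black knight on c3.
King squares — a3: attacked by Nc2; b3: available; b4: attacked by Nc2; a5: available; b5: attacked by Nc3.
Legal moves for White: Ka5, Kb3.
White is in check but has 2 legal moves → neither.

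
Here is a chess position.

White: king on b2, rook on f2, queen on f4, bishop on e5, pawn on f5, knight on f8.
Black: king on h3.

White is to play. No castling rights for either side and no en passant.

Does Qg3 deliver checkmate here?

yes

After Qg3: black king on h3; in check: yes, from the white queen on g3.
King squares — g2: attacked by Rf2; h2: attacked by Rf2; g3: attacked by Be5; g4: attacked by Qg3; h4: attacked by Qg3.
Black has no legal moves → checkmate.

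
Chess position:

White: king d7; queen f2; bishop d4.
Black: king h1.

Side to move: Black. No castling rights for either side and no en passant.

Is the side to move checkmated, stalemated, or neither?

stalemate

Black to move; black king on h1.
In check: no.
King squares — g1: attacked by Qf2; g2: attacked by Qf2; h2: attacked by Qf2.
Legal moves for Black: none.
Not in check and no legal moves → stalemate.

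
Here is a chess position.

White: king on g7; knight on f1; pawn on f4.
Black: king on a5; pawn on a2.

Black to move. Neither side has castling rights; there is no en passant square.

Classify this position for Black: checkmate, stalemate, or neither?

neither

Black to move; black king on a5.
In check: no.
Legal moves for Black: Kb6, Ka6, Kb5, Kb4, Ka4, a1=Q+, a1=R, a1=B+, a1=N.
Black has 9 legal moves and is not in check → neither.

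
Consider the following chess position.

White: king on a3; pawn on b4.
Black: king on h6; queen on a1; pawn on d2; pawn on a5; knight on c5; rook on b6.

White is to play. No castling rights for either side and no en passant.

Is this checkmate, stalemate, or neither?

checkmate

White to move; white king on a3.
In check: yes, from the black queen on a1.
King squares — a2: attacked by Qa1; b2: attacked by Qa1; b3: attacked by Nc5; a4: attacked by Qa1; b4: own pawn.
Legal moves for White: none.
In check with no legal moves → checkmate.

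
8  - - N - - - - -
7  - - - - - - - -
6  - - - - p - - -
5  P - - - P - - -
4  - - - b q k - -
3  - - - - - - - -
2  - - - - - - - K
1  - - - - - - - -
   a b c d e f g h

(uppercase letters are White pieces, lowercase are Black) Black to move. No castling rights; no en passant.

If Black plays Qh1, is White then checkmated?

no

After Qh1: white king on h2; in check: yes, from the black queen on h1.
White has 1 legal reply: Kxh1.
In check but a legal move exists → not checkmate.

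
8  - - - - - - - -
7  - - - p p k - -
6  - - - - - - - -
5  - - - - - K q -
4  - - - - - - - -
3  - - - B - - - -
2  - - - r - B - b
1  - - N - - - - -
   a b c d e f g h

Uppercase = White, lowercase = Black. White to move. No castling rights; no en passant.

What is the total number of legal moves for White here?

White to move; king on f5.
In check: yes, from the black queen on g5.
Legal moves: Kxg5, Ke4.
Count: 2.

2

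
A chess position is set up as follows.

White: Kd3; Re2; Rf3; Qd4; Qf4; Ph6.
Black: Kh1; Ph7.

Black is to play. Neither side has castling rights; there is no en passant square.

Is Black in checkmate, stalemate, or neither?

Black to move; black king on h1.
In check: no.
King squares — g1: attacked by Qd4; g2: attacked by Re2; h2: attacked by Re2.
Legal moves for Black: none.
Not in check and no legal moves → stalemate.

stalemate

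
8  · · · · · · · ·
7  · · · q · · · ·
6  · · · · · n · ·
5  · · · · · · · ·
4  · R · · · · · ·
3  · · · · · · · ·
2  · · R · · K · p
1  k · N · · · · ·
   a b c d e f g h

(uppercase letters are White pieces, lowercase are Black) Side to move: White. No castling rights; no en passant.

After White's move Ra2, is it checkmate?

yes

After Ra2: black king on a1; in check: yes, from the white rook on a2.
King squares — b1: attacked by Rb4; a2: attacked by Nc1; b2: attacked by Ra2.
Black has no legal moves → checkmate.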